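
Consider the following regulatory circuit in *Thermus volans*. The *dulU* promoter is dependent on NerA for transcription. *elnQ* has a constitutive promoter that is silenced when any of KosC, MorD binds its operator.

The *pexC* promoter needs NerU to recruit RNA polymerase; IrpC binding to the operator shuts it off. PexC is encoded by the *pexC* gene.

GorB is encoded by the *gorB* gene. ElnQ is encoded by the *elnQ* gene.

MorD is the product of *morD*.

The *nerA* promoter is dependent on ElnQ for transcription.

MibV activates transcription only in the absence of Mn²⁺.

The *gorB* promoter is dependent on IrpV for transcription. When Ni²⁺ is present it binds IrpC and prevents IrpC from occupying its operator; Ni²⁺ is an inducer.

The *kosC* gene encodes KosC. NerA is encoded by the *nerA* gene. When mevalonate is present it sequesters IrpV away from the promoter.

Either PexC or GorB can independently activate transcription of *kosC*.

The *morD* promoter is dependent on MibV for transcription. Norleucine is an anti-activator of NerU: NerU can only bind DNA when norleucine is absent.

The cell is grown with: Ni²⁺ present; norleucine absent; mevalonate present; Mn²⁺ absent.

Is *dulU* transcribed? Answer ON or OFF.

Ni²⁺ is present, so IrpC is inactive.
Norleucine is absent, so NerU is active.
No repressor is bound and NerU is active, so *pexC* is transcribed.
So PexC is produced and active.
Mevalonate is present, so IrpV is inactive.
Required activator IrpV is absent, so *gorB* is not transcribed.
So GorB is not produced.
Activator PexC is present, so *kosC* is transcribed.
So KosC is produced and active.
Mn²⁺ is absent, so MibV is active.
No repressor is bound and MibV is active, so *morD* is transcribed.
So MorD is produced and active.
With repressor KosC bound, *elnQ* is not transcribed.
So ElnQ is not produced.
Required activator ElnQ is absent, so *nerA* is not transcribed.
So NerA is not produced.
Required activator NerA is absent, so *dulU* is not transcribed.

OFF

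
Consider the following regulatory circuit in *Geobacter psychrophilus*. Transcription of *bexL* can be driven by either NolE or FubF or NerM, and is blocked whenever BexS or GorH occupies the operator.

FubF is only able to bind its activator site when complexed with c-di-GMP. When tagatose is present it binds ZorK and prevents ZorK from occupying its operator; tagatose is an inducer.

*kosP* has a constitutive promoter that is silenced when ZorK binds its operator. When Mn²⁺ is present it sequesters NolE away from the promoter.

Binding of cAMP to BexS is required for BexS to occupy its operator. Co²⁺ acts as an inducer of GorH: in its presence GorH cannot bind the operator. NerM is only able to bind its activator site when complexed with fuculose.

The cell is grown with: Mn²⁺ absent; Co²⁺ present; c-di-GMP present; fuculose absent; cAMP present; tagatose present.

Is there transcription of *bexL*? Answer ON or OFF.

Mn²⁺ is absent, so NolE is active.
c-di-GMP is present, so FubF is active.
cAMP is present, so BexS is active.
Co²⁺ is present, so GorH is inactive.
Fuculose is absent, so NerM is inactive.
With repressor BexS bound, *bexL* is not transcribed.

OFF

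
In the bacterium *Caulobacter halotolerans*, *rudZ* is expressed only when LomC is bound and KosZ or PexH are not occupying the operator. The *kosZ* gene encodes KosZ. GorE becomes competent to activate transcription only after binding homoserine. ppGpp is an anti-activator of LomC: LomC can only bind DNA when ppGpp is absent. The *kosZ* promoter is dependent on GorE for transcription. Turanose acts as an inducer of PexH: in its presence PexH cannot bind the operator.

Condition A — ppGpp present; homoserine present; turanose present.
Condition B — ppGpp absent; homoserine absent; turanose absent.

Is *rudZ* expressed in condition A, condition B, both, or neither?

neither

Condition A:
ppGpp is present, so LomC is inactive.
Homoserine is present, so GorE is active.
No repressor is bound and GorE is active, so *kosZ* is transcribed.
So KosZ is produced and active.
Turanose is present, so PexH is inactive.
With repressor KosZ bound, *rudZ* is not transcribed.
→ *rudZ* is OFF in A.
Condition B:
ppGpp is absent, so LomC is active.
Homoserine is absent, so GorE is inactive.
Required activator GorE is absent, so *kosZ* is not transcribed.
So KosZ is not produced.
Turanose is absent, so PexH is active.
With repressor PexH bound, *rudZ* is not transcribed.
→ *rudZ* is OFF in B.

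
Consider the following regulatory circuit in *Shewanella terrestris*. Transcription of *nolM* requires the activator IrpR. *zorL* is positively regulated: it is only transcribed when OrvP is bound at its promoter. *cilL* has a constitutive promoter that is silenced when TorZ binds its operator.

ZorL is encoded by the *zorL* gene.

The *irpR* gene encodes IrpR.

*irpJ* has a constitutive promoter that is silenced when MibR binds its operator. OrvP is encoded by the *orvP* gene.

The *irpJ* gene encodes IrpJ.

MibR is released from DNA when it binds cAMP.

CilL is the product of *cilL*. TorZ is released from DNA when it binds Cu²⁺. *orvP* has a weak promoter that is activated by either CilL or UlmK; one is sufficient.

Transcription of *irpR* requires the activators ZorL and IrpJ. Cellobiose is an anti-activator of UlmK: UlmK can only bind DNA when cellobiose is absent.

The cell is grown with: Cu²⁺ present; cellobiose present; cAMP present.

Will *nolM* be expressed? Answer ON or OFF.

Cu²⁺ is present, so TorZ is inactive.
With no repressor bound, *cilL* is transcribed.
So CilL is produced and active.
Cellobiose is present, so UlmK is inactive.
Activator CilL is present, so *orvP* is transcribed.
So OrvP is produced and active.
No repressor is bound and OrvP is active, so *zorL* is transcribed.
So ZorL is produced and active.
cAMP is present, so MibR is inactive.
With no repressor bound, *irpJ* is transcribed.
So IrpJ is produced and active.
No repressor is bound and ZorL and IrpJ are active, so *irpR* is transcribed.
So IrpR is produced and active.
No repressor is bound and IrpR is active, so *nolM* is transcribed.

ON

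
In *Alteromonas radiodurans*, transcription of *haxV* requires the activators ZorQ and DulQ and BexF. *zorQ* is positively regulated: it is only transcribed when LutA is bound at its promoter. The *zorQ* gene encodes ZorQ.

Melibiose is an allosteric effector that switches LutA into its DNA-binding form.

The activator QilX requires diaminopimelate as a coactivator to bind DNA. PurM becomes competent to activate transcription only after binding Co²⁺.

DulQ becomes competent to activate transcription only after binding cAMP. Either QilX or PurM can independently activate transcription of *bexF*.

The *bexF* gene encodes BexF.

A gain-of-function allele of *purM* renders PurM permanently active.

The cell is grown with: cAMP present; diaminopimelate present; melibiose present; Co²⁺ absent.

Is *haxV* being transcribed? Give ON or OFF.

Melibiose is present, so LutA is active.
No repressor is bound and LutA is active, so *zorQ* is transcribed.
So ZorQ is produced and active.
cAMP is present, so DulQ is active.
Diaminopimelate is present, so QilX is active.
PurM is constitutively active in this strain.
Activator QilX is present, so *bexF* is transcribed.
So BexF is produced and active.
No repressor is bound and ZorQ and DulQ and BexF are active, so *haxV* is transcribed.

ON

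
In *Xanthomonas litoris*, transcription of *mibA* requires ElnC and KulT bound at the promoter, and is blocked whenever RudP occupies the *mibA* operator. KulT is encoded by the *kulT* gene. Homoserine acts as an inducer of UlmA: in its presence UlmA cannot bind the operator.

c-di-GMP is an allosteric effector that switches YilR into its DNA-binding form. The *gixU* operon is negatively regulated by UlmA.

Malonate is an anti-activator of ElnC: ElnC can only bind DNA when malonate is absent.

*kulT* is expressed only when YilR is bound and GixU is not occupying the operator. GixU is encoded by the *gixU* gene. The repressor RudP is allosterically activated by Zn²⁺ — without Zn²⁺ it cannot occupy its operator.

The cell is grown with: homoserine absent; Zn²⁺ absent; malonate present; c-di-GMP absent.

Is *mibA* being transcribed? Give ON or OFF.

OFF

Malonate is present, so ElnC is inactive.
c-di-GMP is absent, so YilR is inactive.
Homoserine is absent, so UlmA is active.
With repressor UlmA bound, *gixU* is not transcribed.
So GixU is not produced.
Required activator YilR is absent, so *kulT* is not transcribed.
So KulT is not produced.
Zn²⁺ is absent, so RudP is inactive.
Required activator ElnC is absent, so *mibA* is not transcribed.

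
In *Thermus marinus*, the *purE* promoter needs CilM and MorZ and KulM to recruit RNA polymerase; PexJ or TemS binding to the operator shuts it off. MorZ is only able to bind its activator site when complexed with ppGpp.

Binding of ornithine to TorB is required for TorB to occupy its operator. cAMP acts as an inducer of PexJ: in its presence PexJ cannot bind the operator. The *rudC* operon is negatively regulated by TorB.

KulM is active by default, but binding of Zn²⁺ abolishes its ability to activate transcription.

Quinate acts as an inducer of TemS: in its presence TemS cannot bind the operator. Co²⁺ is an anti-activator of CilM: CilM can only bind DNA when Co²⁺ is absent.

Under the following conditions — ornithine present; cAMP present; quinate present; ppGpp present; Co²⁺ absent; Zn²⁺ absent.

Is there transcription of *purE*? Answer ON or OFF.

ON

Co²⁺ is absent, so CilM is active.
ppGpp is present, so MorZ is active.
cAMP is present, so PexJ is inactive.
Zn²⁺ is absent, so KulM is active.
Quinate is present, so TemS is inactive.
No repressor is bound and CilM and MorZ and KulM are active, so *purE* is transcribed.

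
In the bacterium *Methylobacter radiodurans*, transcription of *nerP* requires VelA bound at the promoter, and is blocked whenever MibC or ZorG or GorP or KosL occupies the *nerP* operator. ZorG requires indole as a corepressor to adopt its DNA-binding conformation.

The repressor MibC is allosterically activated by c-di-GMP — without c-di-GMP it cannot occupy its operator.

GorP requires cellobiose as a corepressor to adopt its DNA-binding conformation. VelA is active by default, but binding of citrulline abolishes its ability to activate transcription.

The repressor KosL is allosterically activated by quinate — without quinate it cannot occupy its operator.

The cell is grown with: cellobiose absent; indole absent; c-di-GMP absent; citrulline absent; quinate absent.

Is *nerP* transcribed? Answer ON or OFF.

Citrulline is absent, so VelA is active.
c-di-GMP is absent, so MibC is inactive.
Indole is absent, so ZorG is inactive.
Cellobiose is absent, so GorP is inactive.
Quinate is absent, so KosL is inactive.
No repressor is bound and VelA is active, so *nerP* is transcribed.

ON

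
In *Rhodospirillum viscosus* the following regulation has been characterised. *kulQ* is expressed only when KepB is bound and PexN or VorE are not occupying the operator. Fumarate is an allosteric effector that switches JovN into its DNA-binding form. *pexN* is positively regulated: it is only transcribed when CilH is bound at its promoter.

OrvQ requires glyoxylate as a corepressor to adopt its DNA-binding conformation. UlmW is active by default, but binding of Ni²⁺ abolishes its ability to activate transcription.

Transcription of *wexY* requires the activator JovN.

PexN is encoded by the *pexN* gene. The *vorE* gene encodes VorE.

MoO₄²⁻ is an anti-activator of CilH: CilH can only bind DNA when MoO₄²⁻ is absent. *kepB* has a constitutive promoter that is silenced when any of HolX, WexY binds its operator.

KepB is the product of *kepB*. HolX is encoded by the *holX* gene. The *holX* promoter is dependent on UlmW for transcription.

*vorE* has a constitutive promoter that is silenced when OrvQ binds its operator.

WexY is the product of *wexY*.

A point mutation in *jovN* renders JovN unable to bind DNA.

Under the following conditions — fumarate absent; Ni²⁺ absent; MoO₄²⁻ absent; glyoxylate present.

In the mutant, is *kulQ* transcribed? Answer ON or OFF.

MoO₄²⁻ is absent, so CilH is active.
No repressor is bound and CilH is active, so *pexN* is transcribed.
So PexN is produced and active.
Ni²⁺ is absent, so UlmW is active.
No repressor is bound and UlmW is active, so *holX* is transcribed.
So HolX is produced and active.
JovN is non-functional in this strain, so it has no effect.
Required activator JovN is absent, so *wexY* is not transcribed.
So WexY is not produced.
With repressor HolX bound, *kepB* is not transcribed.
So KepB is not produced.
Glyoxylate is present, so OrvQ is active.
With repressor OrvQ bound, *vorE* is not transcribed.
So VorE is not produced.
With repressor PexN bound, *kulQ* is not transcribed.

OFF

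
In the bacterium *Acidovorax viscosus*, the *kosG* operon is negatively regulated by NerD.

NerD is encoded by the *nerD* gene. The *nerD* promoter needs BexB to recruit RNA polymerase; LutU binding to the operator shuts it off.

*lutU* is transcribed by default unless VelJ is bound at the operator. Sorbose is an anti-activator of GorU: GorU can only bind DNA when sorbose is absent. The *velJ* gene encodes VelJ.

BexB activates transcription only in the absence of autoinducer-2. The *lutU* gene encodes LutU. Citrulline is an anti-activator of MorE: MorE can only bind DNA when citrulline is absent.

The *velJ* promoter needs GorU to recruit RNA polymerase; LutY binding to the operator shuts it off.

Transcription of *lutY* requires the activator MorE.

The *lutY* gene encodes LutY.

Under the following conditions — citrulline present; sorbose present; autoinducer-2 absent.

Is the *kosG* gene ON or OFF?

Citrulline is present, so MorE is inactive.
Required activator MorE is absent, so *lutY* is not transcribed.
So LutY is not produced.
Sorbose is present, so GorU is inactive.
Required activator GorU is absent, so *velJ* is not transcribed.
So VelJ is not produced.
With no repressor bound, *lutU* is transcribed.
So LutU is produced and active.
Autoinducer-2 is absent, so BexB is active.
With repressor LutU bound, *nerD* is not transcribed.
So NerD is not produced.
With no repressor bound, *kosG* is transcribed.

ON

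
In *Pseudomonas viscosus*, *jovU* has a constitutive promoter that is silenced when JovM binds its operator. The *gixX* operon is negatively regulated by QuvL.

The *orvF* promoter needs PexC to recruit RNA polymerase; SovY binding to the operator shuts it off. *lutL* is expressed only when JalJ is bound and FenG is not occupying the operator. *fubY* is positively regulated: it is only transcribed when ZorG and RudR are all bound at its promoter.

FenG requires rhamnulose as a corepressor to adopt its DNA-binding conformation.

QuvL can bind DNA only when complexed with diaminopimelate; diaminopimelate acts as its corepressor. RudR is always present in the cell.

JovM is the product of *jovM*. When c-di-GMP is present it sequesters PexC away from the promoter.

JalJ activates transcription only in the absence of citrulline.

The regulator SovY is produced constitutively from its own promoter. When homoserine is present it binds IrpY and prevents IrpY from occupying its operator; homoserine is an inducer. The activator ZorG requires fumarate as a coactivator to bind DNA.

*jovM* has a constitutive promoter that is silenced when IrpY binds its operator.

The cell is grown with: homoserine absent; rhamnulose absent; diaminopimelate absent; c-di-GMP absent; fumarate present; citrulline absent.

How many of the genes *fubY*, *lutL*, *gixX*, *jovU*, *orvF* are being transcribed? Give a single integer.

Fumarate is present, so ZorG is active.
RudR is produced constitutively and is active.
No repressor is bound and ZorG and RudR are active, so *fubY* is transcribed.
→ *fubY* is ON.
Rhamnulose is absent, so FenG is inactive.
Citrulline is absent, so JalJ is active.
No repressor is bound and JalJ is active, so *lutL* is transcribed.
→ *lutL* is ON.
Diaminopimelate is absent, so QuvL is inactive.
With no repressor bound, *gixX* is transcribed.
→ *gixX* is ON.
Homoserine is absent, so IrpY is active.
With repressor IrpY bound, *jovM* is not transcribed.
So JovM is not produced.
With no repressor bound, *jovU* is transcribed.
→ *jovU* is ON.
c-di-GMP is absent, so PexC is active.
SovY is produced constitutively and is active.
With repressor SovY bound, *orvF* is not transcribed.
→ *orvF* is OFF.
4 of the 5 genes are transcribed.

4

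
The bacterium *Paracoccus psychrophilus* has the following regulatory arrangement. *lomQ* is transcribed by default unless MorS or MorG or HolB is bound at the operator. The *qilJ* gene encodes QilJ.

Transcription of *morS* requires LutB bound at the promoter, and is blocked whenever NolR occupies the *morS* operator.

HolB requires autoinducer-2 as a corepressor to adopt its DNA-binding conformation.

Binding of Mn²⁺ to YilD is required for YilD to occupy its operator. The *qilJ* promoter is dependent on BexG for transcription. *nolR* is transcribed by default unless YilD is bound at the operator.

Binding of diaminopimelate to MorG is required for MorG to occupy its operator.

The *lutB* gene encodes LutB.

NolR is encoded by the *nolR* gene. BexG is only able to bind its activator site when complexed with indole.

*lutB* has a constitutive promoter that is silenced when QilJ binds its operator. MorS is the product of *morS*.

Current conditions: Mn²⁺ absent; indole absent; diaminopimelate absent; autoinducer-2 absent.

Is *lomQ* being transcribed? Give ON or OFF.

ON

Indole is absent, so BexG is inactive.
Required activator BexG is absent, so *qilJ* is not transcribed.
So QilJ is not produced.
With no repressor bound, *lutB* is transcribed.
So LutB is produced and active.
Mn²⁺ is absent, so YilD is inactive.
With no repressor bound, *nolR* is transcribed.
So NolR is produced and active.
With repressor NolR bound, *morS* is not transcribed.
So MorS is not produced.
Diaminopimelate is absent, so MorG is inactive.
Autoinducer-2 is absent, so HolB is inactive.
With no repressor bound, *lomQ* is transcribed.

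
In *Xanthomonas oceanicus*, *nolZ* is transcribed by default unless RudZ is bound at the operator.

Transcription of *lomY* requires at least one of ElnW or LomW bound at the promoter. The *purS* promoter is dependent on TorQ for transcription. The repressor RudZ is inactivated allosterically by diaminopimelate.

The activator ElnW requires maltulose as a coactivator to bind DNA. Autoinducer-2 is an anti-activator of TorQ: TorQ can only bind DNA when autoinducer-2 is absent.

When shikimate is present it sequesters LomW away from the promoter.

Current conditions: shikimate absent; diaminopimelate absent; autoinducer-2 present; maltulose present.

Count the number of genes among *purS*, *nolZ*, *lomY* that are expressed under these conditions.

Autoinducer-2 is present, so TorQ is inactive.
Required activator TorQ is absent, so *purS* is not transcribed.
→ *purS* is OFF.
Diaminopimelate is absent, so RudZ is active.
With repressor RudZ bound, *nolZ* is not transcribed.
→ *nolZ* is OFF.
Maltulose is present, so ElnW is active.
Shikimate is absent, so LomW is active.
Activator ElnW is present, so *lomY* is transcribed.
→ *lomY* is ON.
1 of the 3 genes is transcribed.

1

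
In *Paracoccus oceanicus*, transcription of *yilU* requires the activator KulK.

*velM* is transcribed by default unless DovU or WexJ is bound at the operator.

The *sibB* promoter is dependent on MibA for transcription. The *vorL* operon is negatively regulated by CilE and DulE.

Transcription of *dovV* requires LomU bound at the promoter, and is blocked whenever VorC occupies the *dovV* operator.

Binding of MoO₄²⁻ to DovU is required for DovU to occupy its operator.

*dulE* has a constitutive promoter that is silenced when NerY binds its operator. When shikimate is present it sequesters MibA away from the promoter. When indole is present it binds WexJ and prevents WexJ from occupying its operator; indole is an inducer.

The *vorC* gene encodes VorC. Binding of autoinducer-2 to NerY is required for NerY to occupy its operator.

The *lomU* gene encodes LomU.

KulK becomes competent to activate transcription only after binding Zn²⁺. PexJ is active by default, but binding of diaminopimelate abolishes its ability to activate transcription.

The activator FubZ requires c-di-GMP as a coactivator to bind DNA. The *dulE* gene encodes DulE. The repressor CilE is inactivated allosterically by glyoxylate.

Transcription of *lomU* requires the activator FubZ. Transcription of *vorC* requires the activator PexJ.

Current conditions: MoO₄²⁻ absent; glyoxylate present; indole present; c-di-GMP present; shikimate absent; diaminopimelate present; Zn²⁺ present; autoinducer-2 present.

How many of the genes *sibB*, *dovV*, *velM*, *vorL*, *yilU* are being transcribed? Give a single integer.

5

Shikimate is absent, so MibA is active.
No repressor is bound and MibA is active, so *sibB* is transcribed.
→ *sibB* is ON.
c-di-GMP is present, so FubZ is active.
No repressor is bound and FubZ is active, so *lomU* is transcribed.
So LomU is produced and active.
Diaminopimelate is present, so PexJ is inactive.
Required activator PexJ is absent, so *vorC* is not transcribed.
So VorC is not produced.
No repressor is bound and LomU is active, so *dovV* is transcribed.
→ *dovV* is ON.
MoO₄²⁻ is absent, so DovU is inactive.
Indole is present, so WexJ is inactive.
With no repressor bound, *velM* is transcribed.
→ *velM* is ON.
Glyoxylate is present, so CilE is inactive.
Autoinducer-2 is present, so NerY is active.
With repressor NerY bound, *dulE* is not transcribed.
So DulE is not produced.
With no repressor bound, *vorL* is transcribed.
→ *vorL* is ON.
Zn²⁺ is present, so KulK is active.
No repressor is bound and KulK is active, so *yilU* is transcribed.
→ *yilU* is ON.
5 of the 5 genes are transcribed.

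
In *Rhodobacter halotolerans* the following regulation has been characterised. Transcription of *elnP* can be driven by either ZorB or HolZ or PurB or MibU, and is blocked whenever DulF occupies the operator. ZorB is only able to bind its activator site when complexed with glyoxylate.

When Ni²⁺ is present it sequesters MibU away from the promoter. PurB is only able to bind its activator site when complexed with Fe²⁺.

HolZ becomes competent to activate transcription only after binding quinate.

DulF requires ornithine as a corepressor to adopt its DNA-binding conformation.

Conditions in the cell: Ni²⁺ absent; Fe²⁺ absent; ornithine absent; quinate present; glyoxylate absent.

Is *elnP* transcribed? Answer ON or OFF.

ON

Glyoxylate is absent, so ZorB is inactive.
Quinate is present, so HolZ is active.
Ornithine is absent, so DulF is inactive.
Fe²⁺ is absent, so PurB is inactive.
Ni²⁺ is absent, so MibU is active.
Activator HolZ is present, so *elnP* is transcribed.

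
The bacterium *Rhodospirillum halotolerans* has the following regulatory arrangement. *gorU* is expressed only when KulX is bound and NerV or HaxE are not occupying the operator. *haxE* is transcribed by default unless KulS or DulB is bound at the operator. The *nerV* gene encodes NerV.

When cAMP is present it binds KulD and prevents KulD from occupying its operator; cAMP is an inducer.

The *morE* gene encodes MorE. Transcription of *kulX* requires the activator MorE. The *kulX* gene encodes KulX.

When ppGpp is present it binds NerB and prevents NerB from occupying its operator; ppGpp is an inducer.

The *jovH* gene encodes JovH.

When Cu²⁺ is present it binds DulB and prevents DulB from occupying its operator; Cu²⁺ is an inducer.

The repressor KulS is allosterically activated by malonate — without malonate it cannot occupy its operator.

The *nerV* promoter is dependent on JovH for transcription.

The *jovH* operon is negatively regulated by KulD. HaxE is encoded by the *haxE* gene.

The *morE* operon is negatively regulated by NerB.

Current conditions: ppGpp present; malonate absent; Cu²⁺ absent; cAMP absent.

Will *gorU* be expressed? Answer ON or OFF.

cAMP is absent, so KulD is active.
With repressor KulD bound, *jovH* is not transcribed.
So JovH is not produced.
Required activator JovH is absent, so *nerV* is not transcribed.
So NerV is not produced.
Malonate is absent, so KulS is inactive.
Cu²⁺ is absent, so DulB is active.
With repressor DulB bound, *haxE* is not transcribed.
So HaxE is not produced.
ppGpp is present, so NerB is inactive.
With no repressor bound, *morE* is transcribed.
So MorE is produced and active.
No repressor is bound and MorE is active, so *kulX* is transcribed.
So KulX is produced and active.
No repressor is bound and KulX is active, so *gorU* is transcribed.

ON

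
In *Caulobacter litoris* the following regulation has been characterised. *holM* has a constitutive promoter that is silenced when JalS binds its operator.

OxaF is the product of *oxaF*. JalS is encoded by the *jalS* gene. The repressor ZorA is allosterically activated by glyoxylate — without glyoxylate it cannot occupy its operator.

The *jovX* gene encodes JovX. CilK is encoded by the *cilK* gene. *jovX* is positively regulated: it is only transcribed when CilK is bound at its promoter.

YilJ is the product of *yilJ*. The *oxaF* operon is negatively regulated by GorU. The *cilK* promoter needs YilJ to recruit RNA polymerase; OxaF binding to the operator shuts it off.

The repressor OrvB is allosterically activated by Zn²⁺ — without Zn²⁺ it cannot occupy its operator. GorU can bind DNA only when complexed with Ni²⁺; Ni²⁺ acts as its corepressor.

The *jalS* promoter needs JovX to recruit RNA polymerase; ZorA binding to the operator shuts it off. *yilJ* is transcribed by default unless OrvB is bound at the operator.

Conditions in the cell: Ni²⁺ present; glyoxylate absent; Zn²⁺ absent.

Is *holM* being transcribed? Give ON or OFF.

Zn²⁺ is absent, so OrvB is inactive.
With no repressor bound, *yilJ* is transcribed.
So YilJ is produced and active.
Ni²⁺ is present, so GorU is active.
With repressor GorU bound, *oxaF* is not transcribed.
So OxaF is not produced.
No repressor is bound and YilJ is active, so *cilK* is transcribed.
So CilK is produced and active.
No repressor is bound and CilK is active, so *jovX* is transcribed.
So JovX is produced and active.
Glyoxylate is absent, so ZorA is inactive.
No repressor is bound and JovX is active, so *jalS* is transcribed.
So JalS is produced and active.
With repressor JalS bound, *holM* is not transcribed.

OFF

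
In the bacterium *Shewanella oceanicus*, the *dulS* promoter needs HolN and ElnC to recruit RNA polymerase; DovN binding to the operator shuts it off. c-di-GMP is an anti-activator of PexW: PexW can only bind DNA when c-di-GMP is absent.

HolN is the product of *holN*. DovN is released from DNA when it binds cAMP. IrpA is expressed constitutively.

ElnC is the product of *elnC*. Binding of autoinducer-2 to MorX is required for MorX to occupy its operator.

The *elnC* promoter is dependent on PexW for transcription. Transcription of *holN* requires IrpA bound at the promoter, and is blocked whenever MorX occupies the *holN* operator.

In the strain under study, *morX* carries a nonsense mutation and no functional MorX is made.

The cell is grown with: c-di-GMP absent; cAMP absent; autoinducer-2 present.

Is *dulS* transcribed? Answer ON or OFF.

OFF

IrpA is produced constitutively and is active.
MorX is non-functional in this strain, so it has no effect.
No repressor is bound and IrpA is active, so *holN* is transcribed.
So HolN is produced and active.
cAMP is absent, so DovN is active.
c-di-GMP is absent, so PexW is active.
No repressor is bound and PexW is active, so *elnC* is transcribed.
So ElnC is produced and active.
With repressor DovN bound, *dulS* is not transcribed.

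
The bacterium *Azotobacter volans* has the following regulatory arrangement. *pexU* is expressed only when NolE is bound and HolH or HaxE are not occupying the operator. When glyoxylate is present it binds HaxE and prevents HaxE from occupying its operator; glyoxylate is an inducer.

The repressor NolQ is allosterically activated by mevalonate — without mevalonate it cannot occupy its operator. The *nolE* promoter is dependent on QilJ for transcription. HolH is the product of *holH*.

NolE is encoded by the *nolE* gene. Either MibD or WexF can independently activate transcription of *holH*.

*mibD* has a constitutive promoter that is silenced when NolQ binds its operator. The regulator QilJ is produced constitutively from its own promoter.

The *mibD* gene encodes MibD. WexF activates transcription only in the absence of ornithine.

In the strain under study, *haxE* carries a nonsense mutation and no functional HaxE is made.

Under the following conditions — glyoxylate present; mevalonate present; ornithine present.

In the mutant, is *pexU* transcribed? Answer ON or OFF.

QilJ is produced constitutively and is active.
No repressor is bound and QilJ is active, so *nolE* is transcribed.
So NolE is produced and active.
Mevalonate is present, so NolQ is active.
With repressor NolQ bound, *mibD* is not transcribed.
So MibD is not produced.
Ornithine is present, so WexF is inactive.
No activator is available at the *holH* promoter, so *holH* is not transcribed.
So HolH is not produced.
HaxE is non-functional in this strain, so it has no effect.
No repressor is bound and NolE is active, so *pexU* is transcribed.

ON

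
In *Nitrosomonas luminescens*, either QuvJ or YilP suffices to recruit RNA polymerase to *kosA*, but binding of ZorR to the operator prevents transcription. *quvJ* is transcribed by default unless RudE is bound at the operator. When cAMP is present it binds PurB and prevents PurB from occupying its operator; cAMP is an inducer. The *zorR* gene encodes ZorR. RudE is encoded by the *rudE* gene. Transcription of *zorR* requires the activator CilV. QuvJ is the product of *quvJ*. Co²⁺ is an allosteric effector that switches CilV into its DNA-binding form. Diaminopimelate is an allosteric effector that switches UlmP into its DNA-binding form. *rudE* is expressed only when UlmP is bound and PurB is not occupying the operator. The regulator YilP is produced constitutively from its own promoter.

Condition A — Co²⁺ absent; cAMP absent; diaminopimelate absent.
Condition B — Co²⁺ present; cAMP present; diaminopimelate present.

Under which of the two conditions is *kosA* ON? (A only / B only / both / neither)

Condition A:
Co²⁺ is absent, so CilV is inactive.
Required activator CilV is absent, so *zorR* is not transcribed.
So ZorR is not produced.
cAMP is absent, so PurB is active.
Diaminopimelate is absent, so UlmP is inactive.
With repressor PurB bound, *rudE* is not transcribed.
So RudE is not produced.
With no repressor bound, *quvJ* is transcribed.
So QuvJ is produced and active.
YilP is produced constitutively and is active.
Activator QuvJ is present, so *kosA* is transcribed.
→ *kosA* is ON in A.
Condition B:
Co²⁺ is present, so CilV is active.
No repressor is bound and CilV is active, so *zorR* is transcribed.
So ZorR is produced and active.
cAMP is present, so PurB is inactive.
Diaminopimelate is present, so UlmP is active.
No repressor is bound and UlmP is active, so *rudE* is transcribed.
So RudE is produced and active.
With repressor RudE bound, *quvJ* is not transcribed.
So QuvJ is not produced.
YilP is produced constitutively and is active.
With repressor ZorR bound, *kosA* is not transcribed.
→ *kosA* is OFF in B.

A only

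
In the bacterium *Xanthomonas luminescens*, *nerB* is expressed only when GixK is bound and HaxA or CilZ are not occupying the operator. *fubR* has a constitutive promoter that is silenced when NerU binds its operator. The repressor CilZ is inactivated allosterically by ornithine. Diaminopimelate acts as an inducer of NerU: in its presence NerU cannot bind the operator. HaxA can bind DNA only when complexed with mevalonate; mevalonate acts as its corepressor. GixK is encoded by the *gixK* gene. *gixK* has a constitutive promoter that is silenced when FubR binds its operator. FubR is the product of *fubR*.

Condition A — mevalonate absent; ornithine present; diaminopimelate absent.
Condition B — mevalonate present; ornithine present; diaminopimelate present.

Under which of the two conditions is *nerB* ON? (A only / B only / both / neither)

A only

Condition A:
Mevalonate is absent, so HaxA is inactive.
Ornithine is present, so CilZ is inactive.
Diaminopimelate is absent, so NerU is active.
With repressor NerU bound, *fubR* is not transcribed.
So FubR is not produced.
With no repressor bound, *gixK* is transcribed.
So GixK is produced and active.
No repressor is bound and GixK is active, so *nerB* is transcribed.
→ *nerB* is ON in A.
Condition B:
Mevalonate is present, so HaxA is active.
Ornithine is present, so CilZ is inactive.
Diaminopimelate is present, so NerU is inactive.
With no repressor bound, *fubR* is transcribed.
So FubR is produced and active.
With repressor FubR bound, *gixK* is not transcribed.
So GixK is not produced.
With repressor HaxA bound, *nerB* is not transcribed.
→ *nerB* is OFF in B.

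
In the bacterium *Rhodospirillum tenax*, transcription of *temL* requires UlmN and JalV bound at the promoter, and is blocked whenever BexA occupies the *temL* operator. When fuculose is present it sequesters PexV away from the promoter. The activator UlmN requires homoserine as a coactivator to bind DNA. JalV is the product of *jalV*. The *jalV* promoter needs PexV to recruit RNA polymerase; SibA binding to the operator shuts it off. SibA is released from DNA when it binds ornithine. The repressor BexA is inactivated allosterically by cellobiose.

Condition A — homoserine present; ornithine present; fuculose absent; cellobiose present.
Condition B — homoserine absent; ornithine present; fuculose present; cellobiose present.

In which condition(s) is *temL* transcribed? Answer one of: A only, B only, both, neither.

A only

Condition A:
Homoserine is present, so UlmN is active.
Ornithine is present, so SibA is inactive.
Fuculose is absent, so PexV is active.
No repressor is bound and PexV is active, so *jalV* is transcribed.
So JalV is produced and active.
Cellobiose is present, so BexA is inactive.
No repressor is bound and UlmN and JalV are active, so *temL* is transcribed.
→ *temL* is ON in A.
Condition B:
Homoserine is absent, so UlmN is inactive.
Ornithine is present, so SibA is inactive.
Fuculose is present, so PexV is inactive.
Required activator PexV is absent, so *jalV* is not transcribed.
So JalV is not produced.
Cellobiose is present, so BexA is inactive.
Required activator UlmN is absent, so *temL* is not transcribed.
→ *temL* is OFF in B.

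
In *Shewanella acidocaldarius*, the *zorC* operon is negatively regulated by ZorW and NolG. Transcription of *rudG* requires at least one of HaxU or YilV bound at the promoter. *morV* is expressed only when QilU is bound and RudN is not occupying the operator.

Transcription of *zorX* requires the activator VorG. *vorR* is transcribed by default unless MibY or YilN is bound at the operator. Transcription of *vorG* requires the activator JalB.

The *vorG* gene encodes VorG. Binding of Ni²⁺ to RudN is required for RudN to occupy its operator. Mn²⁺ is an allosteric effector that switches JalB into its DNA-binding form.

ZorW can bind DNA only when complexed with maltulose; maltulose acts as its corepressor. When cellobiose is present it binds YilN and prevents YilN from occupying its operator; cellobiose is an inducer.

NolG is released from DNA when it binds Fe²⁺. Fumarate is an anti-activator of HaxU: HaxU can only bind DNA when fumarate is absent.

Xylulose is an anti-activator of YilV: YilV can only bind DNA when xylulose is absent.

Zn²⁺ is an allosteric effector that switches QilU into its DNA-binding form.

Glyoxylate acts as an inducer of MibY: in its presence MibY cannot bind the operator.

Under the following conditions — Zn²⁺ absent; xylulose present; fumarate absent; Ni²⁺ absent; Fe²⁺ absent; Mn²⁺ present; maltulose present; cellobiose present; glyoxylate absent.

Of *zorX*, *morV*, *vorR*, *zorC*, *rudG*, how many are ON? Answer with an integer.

2

Mn²⁺ is present, so JalB is active.
No repressor is bound and JalB is active, so *vorG* is transcribed.
So VorG is produced and active.
No repressor is bound and VorG is active, so *zorX* is transcribed.
→ *zorX* is ON.
Zn²⁺ is absent, so QilU is inactive.
Ni²⁺ is absent, so RudN is inactive.
Required activator QilU is absent, so *morV* is not transcribed.
→ *morV* is OFF.
Glyoxylate is absent, so MibY is active.
Cellobiose is present, so YilN is inactive.
With repressor MibY bound, *vorR* is not transcribed.
→ *vorR* is OFF.
Maltulose is present, so ZorW is active.
Fe²⁺ is absent, so NolG is active.
With repressor ZorW bound, *zorC* is not transcribed.
→ *zorC* is OFF.
Fumarate is absent, so HaxU is active.
Xylulose is present, so YilV is inactive.
Activator HaxU is present, so *rudG* is transcribed.
→ *rudG* is ON.
2 of the 5 genes are transcribed.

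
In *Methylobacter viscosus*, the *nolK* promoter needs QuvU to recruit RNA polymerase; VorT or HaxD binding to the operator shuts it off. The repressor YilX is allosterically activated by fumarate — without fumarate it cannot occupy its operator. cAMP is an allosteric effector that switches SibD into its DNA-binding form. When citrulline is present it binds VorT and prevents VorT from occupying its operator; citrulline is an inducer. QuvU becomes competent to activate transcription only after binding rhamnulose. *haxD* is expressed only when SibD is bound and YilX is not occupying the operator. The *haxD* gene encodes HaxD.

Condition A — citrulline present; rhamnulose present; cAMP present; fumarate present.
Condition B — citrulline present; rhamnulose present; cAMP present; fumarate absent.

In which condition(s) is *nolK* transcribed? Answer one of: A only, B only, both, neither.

Condition A:
Citrulline is present, so VorT is inactive.
Rhamnulose is present, so QuvU is active.
cAMP is present, so SibD is active.
Fumarate is present, so YilX is active.
With repressor YilX bound, *haxD* is not transcribed.
So HaxD is not produced.
No repressor is bound and QuvU is active, so *nolK* is transcribed.
→ *nolK* is ON in A.
Condition B:
Citrulline is present, so VorT is inactive.
Rhamnulose is present, so QuvU is active.
cAMP is present, so SibD is active.
Fumarate is absent, so YilX is inactive.
No repressor is bound and SibD is active, so *haxD* is transcribed.
So HaxD is produced and active.
With repressor HaxD bound, *nolK* is not transcribed.
→ *nolK* is OFF in B.

A only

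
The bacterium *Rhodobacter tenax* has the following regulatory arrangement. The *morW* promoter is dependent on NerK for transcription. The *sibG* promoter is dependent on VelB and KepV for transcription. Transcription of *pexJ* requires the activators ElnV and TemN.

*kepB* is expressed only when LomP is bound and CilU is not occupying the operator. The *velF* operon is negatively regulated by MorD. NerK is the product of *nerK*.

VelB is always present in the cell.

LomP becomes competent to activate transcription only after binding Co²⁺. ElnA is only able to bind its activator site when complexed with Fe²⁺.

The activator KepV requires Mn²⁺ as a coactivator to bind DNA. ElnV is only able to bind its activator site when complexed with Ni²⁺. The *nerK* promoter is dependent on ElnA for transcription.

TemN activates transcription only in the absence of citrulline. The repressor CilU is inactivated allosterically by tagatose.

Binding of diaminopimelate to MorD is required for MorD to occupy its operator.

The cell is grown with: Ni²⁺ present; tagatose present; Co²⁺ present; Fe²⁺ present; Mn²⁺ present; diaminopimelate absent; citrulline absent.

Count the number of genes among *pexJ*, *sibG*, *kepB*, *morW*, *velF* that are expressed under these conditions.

5

Ni²⁺ is present, so ElnV is active.
Citrulline is absent, so TemN is active.
No repressor is bound and ElnV and TemN are active, so *pexJ* is transcribed.
→ *pexJ* is ON.
VelB is produced constitutively and is active.
Mn²⁺ is present, so KepV is active.
No repressor is bound and VelB and KepV are active, so *sibG* is transcribed.
→ *sibG* is ON.
Tagatose is present, so CilU is inactive.
Co²⁺ is present, so LomP is active.
No repressor is bound and LomP is active, so *kepB* is transcribed.
→ *kepB* is ON.
Fe²⁺ is present, so ElnA is active.
No repressor is bound and ElnA is active, so *nerK* is transcribed.
So NerK is produced and active.
No repressor is bound and NerK is active, so *morW* is transcribed.
→ *morW* is ON.
Diaminopimelate is absent, so MorD is inactive.
With no repressor bound, *velF* is transcribed.
→ *velF* is ON.
5 of the 5 genes are transcribed.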